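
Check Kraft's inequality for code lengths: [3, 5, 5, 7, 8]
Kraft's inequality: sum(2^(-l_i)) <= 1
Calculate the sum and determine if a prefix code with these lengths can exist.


Sum = 2^(-3) + 2^(-5) + 2^(-5) + 2^(-7) + 2^(-8)
    = 0.125 + 0.03125 + 0.03125 + 0.0078125 + 0.00390625
    = 51/256 = 0.19921875
Since 0.19921875 <= 1, Kraft's inequality IS satisfied.
A prefix code with these lengths CAN exist.

Kraft sum = 0.19921875. Satisfied.


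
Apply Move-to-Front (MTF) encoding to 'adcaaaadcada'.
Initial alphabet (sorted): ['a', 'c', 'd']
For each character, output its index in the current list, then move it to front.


MTF encoding:
'a': index 0 in ['a', 'c', 'd'] -> ['a', 'c', 'd']
'd': index 2 in ['a', 'c', 'd'] -> ['d', 'a', 'c']
'c': index 2 in ['d', 'a', 'c'] -> ['c', 'd', 'a']
'a': index 2 in ['c', 'd', 'a'] -> ['a', 'c', 'd']
'a': index 0 in ['a', 'c', 'd'] -> ['a', 'c', 'd']
'a': index 0 in ['a', 'c', 'd'] -> ['a', 'c', 'd']
'a': index 0 in ['a', 'c', 'd'] -> ['a', 'c', 'd']
'd': index 2 in ['a', 'c', 'd'] -> ['d', 'a', 'c']
'c': index 2 in ['d', 'a', 'c'] -> ['c', 'd', 'a']
'a': index 2 in ['c', 'd', 'a'] -> ['a', 'c', 'd']
'd': index 2 in ['a', 'c', 'd'] -> ['d', 'a', 'c']
'a': index 1 in ['d', 'a', 'c'] -> ['a', 'd', 'c']


Output: [0, 2, 2, 2, 0, 0, 0, 2, 2, 2, 2, 1]


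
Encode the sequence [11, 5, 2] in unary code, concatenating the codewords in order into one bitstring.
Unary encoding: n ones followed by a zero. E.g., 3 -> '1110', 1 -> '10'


Encode each number as n ones followed by a terminating 0:
  11 -> 111111111110 (12 bits)
  5 -> 111110 (6 bits)
  2 -> 110 (3 bits)
Total length = 12 + 6 + 3 = 21 bits.

Unary([11, 5, 2]) = 111111111110111110110 (21 bits)


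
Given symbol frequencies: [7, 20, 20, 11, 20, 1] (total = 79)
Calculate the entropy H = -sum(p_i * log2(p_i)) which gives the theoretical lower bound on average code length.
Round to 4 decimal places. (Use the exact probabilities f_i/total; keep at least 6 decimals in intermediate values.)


Per-symbol terms -p_i * log2(p_i) with p_i = f_i/79:
  p = 7/79 = 0.088608: log2(p) = -3.496426, -p*log2(p) = 0.309810
  p = 20/79 = 0.253165: log2(p) = -1.981853, -p*log2(p) = 0.501735
  p = 20/79 = 0.253165: log2(p) = -1.981853, -p*log2(p) = 0.501735
  p = 11/79 = 0.139241: log2(p) = -2.844349, -p*log2(p) = 0.396049
  p = 20/79 = 0.253165: log2(p) = -1.981853, -p*log2(p) = 0.501735
  p = 1/79 = 0.012658: log2(p) = -6.303781, -p*log2(p) = 0.079795
H = 0.309810 + 0.501735 + 0.501735 + 0.396049 + 0.501735 + 0.079795 = 2.290859

H = 2.2909 bits/symbol


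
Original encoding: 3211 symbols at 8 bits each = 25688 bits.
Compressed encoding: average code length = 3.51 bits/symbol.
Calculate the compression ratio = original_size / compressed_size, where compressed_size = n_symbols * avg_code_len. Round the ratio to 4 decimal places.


original_size = n_symbols * orig_bits = 3211 * 8 = 25688 bits
compressed_size = n_symbols * avg_code_len = 3211 * 3.51 = 11270.61 bits
ratio = original_size / compressed_size = 25688 / 11270.61 = 2.2792

Compression ratio = 2.2792


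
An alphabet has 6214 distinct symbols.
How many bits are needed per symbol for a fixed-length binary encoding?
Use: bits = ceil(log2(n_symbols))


log2(6214) = 12.6013
Bracket: 2^12 = 4096 < 6214 <= 2^13 = 8192
So ceil(log2(6214)) = 13

bits = ceil(log2(6214)) = ceil(12.6013) = 13 bits


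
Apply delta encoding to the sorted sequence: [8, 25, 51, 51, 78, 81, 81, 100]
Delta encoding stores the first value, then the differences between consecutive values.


First value: 8
Deltas:
  25 - 8 = 17
  51 - 25 = 26
  51 - 51 = 0
  78 - 51 = 27
  81 - 78 = 3
  81 - 81 = 0
  100 - 81 = 19


Delta encoded: [8, 17, 26, 0, 27, 3, 0, 19]


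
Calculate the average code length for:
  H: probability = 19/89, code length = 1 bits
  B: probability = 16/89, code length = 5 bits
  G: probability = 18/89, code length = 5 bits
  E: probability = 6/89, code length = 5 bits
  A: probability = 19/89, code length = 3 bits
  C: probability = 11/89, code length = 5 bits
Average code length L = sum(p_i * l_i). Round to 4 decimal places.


Weighted contributions p_i * l_i:
  H: (19/89) * 1 = 19/89
  B: (16/89) * 5 = 80/89
  G: (18/89) * 5 = 90/89
  E: (6/89) * 5 = 30/89
  A: (19/89) * 3 = 57/89
  C: (11/89) * 5 = 55/89
Sum = (19 + 80 + 90 + 30 + 57 + 55)/89 = 331/89

L = 331/89 = 3.7191 bits/symbol


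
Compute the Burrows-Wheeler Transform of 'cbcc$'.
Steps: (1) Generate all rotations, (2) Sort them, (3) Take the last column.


Rotations (sorted):
  0: $cbcc -> last char: c
  1: bcc$c -> last char: c
  2: c$cbc -> last char: c
  3: cbcc$ -> last char: $
  4: cc$cb -> last char: b


BWT = ccc$b


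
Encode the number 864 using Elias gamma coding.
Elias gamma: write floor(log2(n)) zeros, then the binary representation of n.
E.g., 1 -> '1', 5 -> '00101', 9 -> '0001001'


num_bits = floor(log2(864)) + 1 = 10
leading_zeros = num_bits - 1 = 9
binary(864) = 1101100000

Elias gamma(864) = '000000000' + '1101100000' = 0000000001101100000 (19 bits)


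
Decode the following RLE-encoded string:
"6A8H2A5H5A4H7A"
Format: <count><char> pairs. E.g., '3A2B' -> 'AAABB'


Expanding each <count><char> pair:
  6A -> 'AAAAAA'
  8H -> 'HHHHHHHH'
  2A -> 'AA'
  5H -> 'HHHHH'
  5A -> 'AAAAA'
  4H -> 'HHHH'
  7A -> 'AAAAAAA'

Decoded = AAAAAAHHHHHHHHAAHHHHHAAAAAHHHHAAAAAAA


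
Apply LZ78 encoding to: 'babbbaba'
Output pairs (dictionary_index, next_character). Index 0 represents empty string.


LZ78 encoding steps:
Dictionary: {0: ''}
Step 1: w='' (idx 0), next='b' -> output (0, 'b'), add 'b' as idx 1
Step 2: w='' (idx 0), next='a' -> output (0, 'a'), add 'a' as idx 2
Step 3: w='b' (idx 1), next='b' -> output (1, 'b'), add 'bb' as idx 3
Step 4: w='b' (idx 1), next='a' -> output (1, 'a'), add 'ba' as idx 4
Step 5: w='ba' (idx 4), end of input -> output (4, '')


Encoded: [(0, 'b'), (0, 'a'), (1, 'b'), (1, 'a'), (4, '')]


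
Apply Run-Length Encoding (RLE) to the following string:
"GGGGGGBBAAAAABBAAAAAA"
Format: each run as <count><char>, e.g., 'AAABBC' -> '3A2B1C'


Scanning runs left to right:
  i=0: run of 'G' x 6 -> '6G'
  i=6: run of 'B' x 2 -> '2B'
  i=8: run of 'A' x 5 -> '5A'
  i=13: run of 'B' x 2 -> '2B'
  i=15: run of 'A' x 6 -> '6A'

RLE = 6G2B5A2B6A


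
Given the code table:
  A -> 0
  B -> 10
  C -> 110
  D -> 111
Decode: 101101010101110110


Decoding:
10 -> B
110 -> C
10 -> B
10 -> B
10 -> B
111 -> D
0 -> A
110 -> C


Result: BCBBBDAC


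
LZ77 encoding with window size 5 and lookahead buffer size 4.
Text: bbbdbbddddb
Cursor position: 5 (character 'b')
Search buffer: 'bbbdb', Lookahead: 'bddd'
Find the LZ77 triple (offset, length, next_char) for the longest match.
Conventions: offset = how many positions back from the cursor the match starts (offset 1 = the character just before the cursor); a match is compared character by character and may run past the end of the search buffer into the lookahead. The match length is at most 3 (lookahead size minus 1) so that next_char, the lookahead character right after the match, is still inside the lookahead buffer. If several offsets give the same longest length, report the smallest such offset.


Try each offset into the search buffer:
  offset=1 (pos 4, char 'b'): match length 1
  offset=2 (pos 3, char 'd'): match length 0
  offset=3 (pos 2, char 'b'): match length 2
  offset=4 (pos 1, char 'b'): match length 1
  offset=5 (pos 0, char 'b'): match length 1
Longest match has length 2 at offset 3.
next_char = character at position 5 + 2 = 7 -> 'd'

Best match: offset=3, length=2 (matching 'bd' starting at position 2)
LZ77 triple: (3, 2, 'd')


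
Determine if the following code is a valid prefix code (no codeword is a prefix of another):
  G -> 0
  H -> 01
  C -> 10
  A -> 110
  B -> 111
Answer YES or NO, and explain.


Checking each pair (does one codeword prefix another?):
  G='0' vs H='01': prefix -- VIOLATION

NO -- this is NOT a valid prefix code. G (0) is a prefix of H (01).


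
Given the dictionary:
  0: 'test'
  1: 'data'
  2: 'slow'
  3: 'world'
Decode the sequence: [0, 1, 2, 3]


Look up each index in the dictionary:
  0 -> 'test'
  1 -> 'data'
  2 -> 'slow'
  3 -> 'world'

Decoded: "test data slow world"


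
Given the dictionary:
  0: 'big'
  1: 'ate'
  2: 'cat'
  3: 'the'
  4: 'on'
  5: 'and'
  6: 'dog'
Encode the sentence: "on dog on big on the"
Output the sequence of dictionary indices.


Look up each word in the dictionary:
  'on' -> 4
  'dog' -> 6
  'on' -> 4
  'big' -> 0
  'on' -> 4
  'the' -> 3

Encoded: [4, 6, 4, 0, 4, 3]


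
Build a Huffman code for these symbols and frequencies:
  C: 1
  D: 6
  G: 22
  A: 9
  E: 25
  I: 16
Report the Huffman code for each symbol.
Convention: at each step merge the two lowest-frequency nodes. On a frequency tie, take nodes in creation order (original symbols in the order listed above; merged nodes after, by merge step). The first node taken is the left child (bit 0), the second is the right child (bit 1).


Huffman tree construction:
Step 1: Merge C(1) + D(6) = 7
Step 2: Merge (C+D)(7) + A(9) = 16
Step 3: Merge I(16) + ((C+D)+A)(16) = 32
Step 4: Merge G(22) + E(25) = 47
Step 5: Merge (I+((C+D)+A))(32) + (G+E)(47) = 79
Read each symbol's code off the tree from the root (left child = 0, right child = 1).

Codes:
  C: 0100 (length 4)
  D: 0101 (length 4)
  G: 10 (length 2)
  A: 011 (length 3)
  E: 11 (length 2)
  I: 00 (length 2)
Average code length: 181/79 = 2.2911 bits/symbol


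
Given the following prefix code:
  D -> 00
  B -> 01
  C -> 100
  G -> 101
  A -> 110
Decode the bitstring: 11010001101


Decoding step by step:
Bits 110 -> A
Bits 100 -> C
Bits 01 -> B
Bits 101 -> G


Decoded message: ACBG


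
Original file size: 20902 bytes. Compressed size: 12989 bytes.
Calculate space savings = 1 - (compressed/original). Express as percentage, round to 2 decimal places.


ratio = compressed/original = 12989/20902 = 0.621424
savings = 1 - ratio = 1 - 0.621424 = 0.378576
as a percentage: 0.378576 * 100 = 37.86%

Space savings = 1 - 12989/20902 = 37.86%


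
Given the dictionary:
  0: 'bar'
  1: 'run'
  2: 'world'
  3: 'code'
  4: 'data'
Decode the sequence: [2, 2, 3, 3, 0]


Look up each index in the dictionary:
  2 -> 'world'
  2 -> 'world'
  3 -> 'code'
  3 -> 'code'
  0 -> 'bar'

Decoded: "world world code code bar"


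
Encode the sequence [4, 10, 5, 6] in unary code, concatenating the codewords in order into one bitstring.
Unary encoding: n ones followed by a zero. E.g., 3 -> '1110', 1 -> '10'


Encode each number as n ones followed by a terminating 0:
  4 -> 11110 (5 bits)
  10 -> 11111111110 (11 bits)
  5 -> 111110 (6 bits)
  6 -> 1111110 (7 bits)
Total length = 5 + 11 + 6 + 7 = 29 bits.

Unary([4, 10, 5, 6]) = 11110111111111101111101111110 (29 bits)


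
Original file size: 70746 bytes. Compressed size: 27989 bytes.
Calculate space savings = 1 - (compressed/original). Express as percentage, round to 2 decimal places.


ratio = compressed/original = 27989/70746 = 0.395627
savings = 1 - ratio = 1 - 0.395627 = 0.604373
as a percentage: 0.604373 * 100 = 60.44%

Space savings = 1 - 27989/70746 = 60.44%


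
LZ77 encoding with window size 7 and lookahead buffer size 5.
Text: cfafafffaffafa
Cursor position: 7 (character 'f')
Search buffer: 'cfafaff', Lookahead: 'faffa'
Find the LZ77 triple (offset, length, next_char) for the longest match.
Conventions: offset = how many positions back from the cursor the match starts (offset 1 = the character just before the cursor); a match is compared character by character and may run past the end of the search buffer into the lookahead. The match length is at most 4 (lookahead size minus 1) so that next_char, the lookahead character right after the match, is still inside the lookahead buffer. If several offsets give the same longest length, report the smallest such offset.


Try each offset into the search buffer:
  offset=1 (pos 6, char 'f'): match length 1
  offset=2 (pos 5, char 'f'): match length 1
  offset=3 (pos 4, char 'a'): match length 0
  offset=4 (pos 3, char 'f'): match length 4
  offset=5 (pos 2, char 'a'): match length 0
  offset=6 (pos 1, char 'f'): match length 3
  offset=7 (pos 0, char 'c'): match length 0
Longest match has length 4 at offset 4.
next_char = character at position 7 + 4 = 11 -> 'a'

Best match: offset=4, length=4 (matching 'faff' starting at position 3)
LZ77 triple: (4, 4, 'a')


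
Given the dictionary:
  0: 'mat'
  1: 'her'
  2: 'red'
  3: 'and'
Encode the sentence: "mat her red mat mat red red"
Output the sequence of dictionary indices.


Look up each word in the dictionary:
  'mat' -> 0
  'her' -> 1
  'red' -> 2
  'mat' -> 0
  'mat' -> 0
  'red' -> 2
  'red' -> 2

Encoded: [0, 1, 2, 0, 0, 2, 2]


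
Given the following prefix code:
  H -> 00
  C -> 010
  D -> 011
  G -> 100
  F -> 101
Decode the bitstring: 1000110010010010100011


Decoding step by step:
Bits 100 -> G
Bits 011 -> D
Bits 00 -> H
Bits 100 -> G
Bits 100 -> G
Bits 101 -> F
Bits 00 -> H
Bits 011 -> D


Decoded message: GDHGGFHD


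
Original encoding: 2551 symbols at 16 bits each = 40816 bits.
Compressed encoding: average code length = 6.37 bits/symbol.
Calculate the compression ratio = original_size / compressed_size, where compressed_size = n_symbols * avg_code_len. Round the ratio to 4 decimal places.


original_size = n_symbols * orig_bits = 2551 * 16 = 40816 bits
compressed_size = n_symbols * avg_code_len = 2551 * 6.37 = 16249.87 bits
ratio = original_size / compressed_size = 40816 / 16249.87 = 2.5118

Compression ratio = 2.5118


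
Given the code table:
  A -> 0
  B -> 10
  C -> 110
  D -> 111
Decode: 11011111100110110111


Decoding:
110 -> C
111 -> D
111 -> D
0 -> A
0 -> A
110 -> C
110 -> C
111 -> D


Result: CDDAACCD


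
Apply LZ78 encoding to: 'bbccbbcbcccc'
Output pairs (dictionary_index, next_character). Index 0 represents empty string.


LZ78 encoding steps:
Dictionary: {0: ''}
Step 1: w='' (idx 0), next='b' -> output (0, 'b'), add 'b' as idx 1
Step 2: w='b' (idx 1), next='c' -> output (1, 'c'), add 'bc' as idx 2
Step 3: w='' (idx 0), next='c' -> output (0, 'c'), add 'c' as idx 3
Step 4: w='b' (idx 1), next='b' -> output (1, 'b'), add 'bb' as idx 4
Step 5: w='c' (idx 3), next='b' -> output (3, 'b'), add 'cb' as idx 5
Step 6: w='c' (idx 3), next='c' -> output (3, 'c'), add 'cc' as idx 6
Step 7: w='cc' (idx 6), end of input -> output (6, '')


Encoded: [(0, 'b'), (1, 'c'), (0, 'c'), (1, 'b'), (3, 'b'), (3, 'c'), (6, '')]


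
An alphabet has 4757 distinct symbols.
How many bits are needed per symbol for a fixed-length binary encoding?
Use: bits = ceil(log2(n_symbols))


log2(4757) = 12.2158
Bracket: 2^12 = 4096 < 4757 <= 2^13 = 8192
So ceil(log2(4757)) = 13

bits = ceil(log2(4757)) = ceil(12.2158) = 13 bits


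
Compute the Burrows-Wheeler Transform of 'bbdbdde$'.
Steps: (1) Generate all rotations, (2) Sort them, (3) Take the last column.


Rotations (sorted):
  0: $bbdbdde -> last char: e
  1: bbdbdde$ -> last char: $
  2: bdbdde$b -> last char: b
  3: bdde$bbd -> last char: d
  4: dbdde$bb -> last char: b
  5: dde$bbdb -> last char: b
  6: de$bbdbd -> last char: d
  7: e$bbdbdd -> last char: d


BWT = e$bdbbdd


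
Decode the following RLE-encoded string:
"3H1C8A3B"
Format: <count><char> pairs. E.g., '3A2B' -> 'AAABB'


Expanding each <count><char> pair:
  3H -> 'HHH'
  1C -> 'C'
  8A -> 'AAAAAAAA'
  3B -> 'BBB'

Decoded = HHHCAAAAAAAABBB


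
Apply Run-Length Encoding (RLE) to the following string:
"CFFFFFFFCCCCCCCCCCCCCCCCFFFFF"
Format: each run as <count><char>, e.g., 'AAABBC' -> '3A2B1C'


Scanning runs left to right:
  i=0: run of 'C' x 1 -> '1C'
  i=1: run of 'F' x 7 -> '7F'
  i=8: run of 'C' x 16 -> '16C'
  i=24: run of 'F' x 5 -> '5F'

RLE = 1C7F16C5F


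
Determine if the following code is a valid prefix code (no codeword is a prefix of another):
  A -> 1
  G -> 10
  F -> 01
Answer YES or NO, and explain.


Checking each pair (does one codeword prefix another?):
  A='1' vs G='10': prefix -- VIOLATION

NO -- this is NOT a valid prefix code. A (1) is a prefix of G (10).


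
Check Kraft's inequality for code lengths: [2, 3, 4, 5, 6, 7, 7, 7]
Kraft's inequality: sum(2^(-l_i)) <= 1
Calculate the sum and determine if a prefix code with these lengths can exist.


Sum = 2^(-2) + 2^(-3) + 2^(-4) + 2^(-5) + 2^(-6) + 2^(-7) + 2^(-7) + 2^(-7)
    = 0.25 + 0.125 + 0.0625 + 0.03125 + 0.015625 + 0.0078125 + 0.0078125 + 0.0078125
    = 65/128 = 0.5078125
Since 0.5078125 <= 1, Kraft's inequality IS satisfied.
A prefix code with these lengths CAN exist.

Kraft sum = 0.5078125. Satisfied.


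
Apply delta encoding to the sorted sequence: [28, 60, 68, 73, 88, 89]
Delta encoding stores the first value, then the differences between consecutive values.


First value: 28
Deltas:
  60 - 28 = 32
  68 - 60 = 8
  73 - 68 = 5
  88 - 73 = 15
  89 - 88 = 1


Delta encoded: [28, 32, 8, 5, 15, 1]


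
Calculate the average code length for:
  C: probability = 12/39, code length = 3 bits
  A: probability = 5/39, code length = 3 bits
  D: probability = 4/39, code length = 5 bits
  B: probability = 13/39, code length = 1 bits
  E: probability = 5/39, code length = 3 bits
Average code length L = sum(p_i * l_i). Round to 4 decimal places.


Weighted contributions p_i * l_i:
  C: (12/39) * 3 = 36/39
  A: (5/39) * 3 = 15/39
  D: (4/39) * 5 = 20/39
  B: (13/39) * 1 = 13/39
  E: (5/39) * 3 = 15/39
Sum = (36 + 15 + 20 + 13 + 15)/39 = 99/39

L = 99/39 = 2.5385 bits/symbol


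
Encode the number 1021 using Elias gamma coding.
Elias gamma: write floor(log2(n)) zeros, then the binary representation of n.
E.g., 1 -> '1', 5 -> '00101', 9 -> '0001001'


num_bits = floor(log2(1021)) + 1 = 10
leading_zeros = num_bits - 1 = 9
binary(1021) = 1111111101

Elias gamma(1021) = '000000000' + '1111111101' = 0000000001111111101 (19 bits)


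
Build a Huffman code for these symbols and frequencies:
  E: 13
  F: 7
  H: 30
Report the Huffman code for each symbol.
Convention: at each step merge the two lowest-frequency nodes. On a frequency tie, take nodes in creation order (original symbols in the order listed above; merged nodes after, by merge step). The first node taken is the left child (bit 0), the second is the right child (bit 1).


Huffman tree construction:
Step 1: Merge F(7) + E(13) = 20
Step 2: Merge (F+E)(20) + H(30) = 50
Read each symbol's code off the tree from the root (left child = 0, right child = 1).

Codes:
  E: 01 (length 2)
  F: 00 (length 2)
  H: 1 (length 1)
Average code length: 70/50 = 1.4000 bits/symbol


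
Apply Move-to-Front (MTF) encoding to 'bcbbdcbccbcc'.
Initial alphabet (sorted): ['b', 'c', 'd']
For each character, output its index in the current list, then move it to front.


MTF encoding:
'b': index 0 in ['b', 'c', 'd'] -> ['b', 'c', 'd']
'c': index 1 in ['b', 'c', 'd'] -> ['c', 'b', 'd']
'b': index 1 in ['c', 'b', 'd'] -> ['b', 'c', 'd']
'b': index 0 in ['b', 'c', 'd'] -> ['b', 'c', 'd']
'd': index 2 in ['b', 'c', 'd'] -> ['d', 'b', 'c']
'c': index 2 in ['d', 'b', 'c'] -> ['c', 'd', 'b']
'b': index 2 in ['c', 'd', 'b'] -> ['b', 'c', 'd']
'c': index 1 in ['b', 'c', 'd'] -> ['c', 'b', 'd']
'c': index 0 in ['c', 'b', 'd'] -> ['c', 'b', 'd']
'b': index 1 in ['c', 'b', 'd'] -> ['b', 'c', 'd']
'c': index 1 in ['b', 'c', 'd'] -> ['c', 'b', 'd']
'c': index 0 in ['c', 'b', 'd'] -> ['c', 'b', 'd']


Output: [0, 1, 1, 0, 2, 2, 2, 1, 0, 1, 1, 0]


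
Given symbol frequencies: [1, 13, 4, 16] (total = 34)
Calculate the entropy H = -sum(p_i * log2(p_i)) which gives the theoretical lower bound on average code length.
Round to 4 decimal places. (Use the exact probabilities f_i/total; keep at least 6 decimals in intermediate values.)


Per-symbol terms -p_i * log2(p_i) with p_i = f_i/34:
  p = 1/34 = 0.029412: log2(p) = -5.087463, -p*log2(p) = 0.149631
  p = 13/34 = 0.382353: log2(p) = -1.387023, -p*log2(p) = 0.530332
  p = 4/34 = 0.117647: log2(p) = -3.087463, -p*log2(p) = 0.363231
  p = 16/34 = 0.470588: log2(p) = -1.087463, -p*log2(p) = 0.511747
H = 0.149631 + 0.530332 + 0.363231 + 0.511747 = 1.554941

H = 1.5549 bits/symbol


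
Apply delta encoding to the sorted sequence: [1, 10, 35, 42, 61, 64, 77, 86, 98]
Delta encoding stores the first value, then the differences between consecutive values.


First value: 1
Deltas:
  10 - 1 = 9
  35 - 10 = 25
  42 - 35 = 7
  61 - 42 = 19
  64 - 61 = 3
  77 - 64 = 13
  86 - 77 = 9
  98 - 86 = 12


Delta encoded: [1, 9, 25, 7, 19, 3, 13, 9, 12]


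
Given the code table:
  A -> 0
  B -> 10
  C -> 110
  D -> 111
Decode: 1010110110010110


Decoding:
10 -> B
10 -> B
110 -> C
110 -> C
0 -> A
10 -> B
110 -> C


Result: BBCCABC


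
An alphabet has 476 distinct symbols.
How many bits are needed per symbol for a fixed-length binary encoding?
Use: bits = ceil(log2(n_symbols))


log2(476) = 8.8948
Bracket: 2^8 = 256 < 476 <= 2^9 = 512
So ceil(log2(476)) = 9

bits = ceil(log2(476)) = ceil(8.8948) = 9 bits


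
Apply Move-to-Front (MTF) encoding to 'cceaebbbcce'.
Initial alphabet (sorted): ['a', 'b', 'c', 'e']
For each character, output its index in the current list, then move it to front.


MTF encoding:
'c': index 2 in ['a', 'b', 'c', 'e'] -> ['c', 'a', 'b', 'e']
'c': index 0 in ['c', 'a', 'b', 'e'] -> ['c', 'a', 'b', 'e']
'e': index 3 in ['c', 'a', 'b', 'e'] -> ['e', 'c', 'a', 'b']
'a': index 2 in ['e', 'c', 'a', 'b'] -> ['a', 'e', 'c', 'b']
'e': index 1 in ['a', 'e', 'c', 'b'] -> ['e', 'a', 'c', 'b']
'b': index 3 in ['e', 'a', 'c', 'b'] -> ['b', 'e', 'a', 'c']
'b': index 0 in ['b', 'e', 'a', 'c'] -> ['b', 'e', 'a', 'c']
'b': index 0 in ['b', 'e', 'a', 'c'] -> ['b', 'e', 'a', 'c']
'c': index 3 in ['b', 'e', 'a', 'c'] -> ['c', 'b', 'e', 'a']
'c': index 0 in ['c', 'b', 'e', 'a'] -> ['c', 'b', 'e', 'a']
'e': index 2 in ['c', 'b', 'e', 'a'] -> ['e', 'c', 'b', 'a']


Output: [2, 0, 3, 2, 1, 3, 0, 0, 3, 0, 2]


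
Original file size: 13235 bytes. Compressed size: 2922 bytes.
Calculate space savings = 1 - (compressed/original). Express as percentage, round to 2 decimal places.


ratio = compressed/original = 2922/13235 = 0.220778
savings = 1 - ratio = 1 - 0.220778 = 0.779222
as a percentage: 0.779222 * 100 = 77.92%

Space savings = 1 - 2922/13235 = 77.92%


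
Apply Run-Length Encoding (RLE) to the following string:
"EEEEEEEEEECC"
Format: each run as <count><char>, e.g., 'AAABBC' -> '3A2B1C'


Scanning runs left to right:
  i=0: run of 'E' x 10 -> '10E'
  i=10: run of 'C' x 2 -> '2C'

RLE = 10E2C


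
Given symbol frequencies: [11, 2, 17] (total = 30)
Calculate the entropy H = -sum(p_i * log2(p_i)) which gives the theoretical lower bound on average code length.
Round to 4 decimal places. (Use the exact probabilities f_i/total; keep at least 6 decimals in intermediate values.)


Per-symbol terms -p_i * log2(p_i) with p_i = f_i/30:
  p = 11/30 = 0.366667: log2(p) = -1.447459, -p*log2(p) = 0.530735
  p = 2/30 = 0.066667: log2(p) = -3.906891, -p*log2(p) = 0.260459
  p = 17/30 = 0.566667: log2(p) = -0.819428, -p*log2(p) = 0.464342
H = 0.530735 + 0.260459 + 0.464342 = 1.255536

H = 1.2555 bits/symbol


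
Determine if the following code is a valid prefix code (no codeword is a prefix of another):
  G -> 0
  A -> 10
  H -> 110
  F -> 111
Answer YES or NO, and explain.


Checking each pair (does one codeword prefix another?):
  G='0' vs A='10': no prefix
  G='0' vs H='110': no prefix
  G='0' vs F='111': no prefix
  A='10' vs G='0': no prefix
  A='10' vs H='110': no prefix
  A='10' vs F='111': no prefix
  H='110' vs G='0': no prefix
  H='110' vs A='10': no prefix
  H='110' vs F='111': no prefix
  F='111' vs G='0': no prefix
  F='111' vs A='10': no prefix
  F='111' vs H='110': no prefix
No violation found over all pairs.

YES -- this is a valid prefix code. No codeword is a prefix of any other codeword.


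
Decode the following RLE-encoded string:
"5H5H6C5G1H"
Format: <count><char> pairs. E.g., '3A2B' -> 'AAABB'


Expanding each <count><char> pair:
  5H -> 'HHHHH'
  5H -> 'HHHHH'
  6C -> 'CCCCCC'
  5G -> 'GGGGG'
  1H -> 'H'

Decoded = HHHHHHHHHHCCCCCCGGGGGH


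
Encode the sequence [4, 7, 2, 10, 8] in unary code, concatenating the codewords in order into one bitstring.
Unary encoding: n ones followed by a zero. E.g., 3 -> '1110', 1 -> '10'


Encode each number as n ones followed by a terminating 0:
  4 -> 11110 (5 bits)
  7 -> 11111110 (8 bits)
  2 -> 110 (3 bits)
  10 -> 11111111110 (11 bits)
  8 -> 111111110 (9 bits)
Total length = 5 + 8 + 3 + 11 + 9 = 36 bits.

Unary([4, 7, 2, 10, 8]) = 111101111111011011111111110111111110 (36 bits)


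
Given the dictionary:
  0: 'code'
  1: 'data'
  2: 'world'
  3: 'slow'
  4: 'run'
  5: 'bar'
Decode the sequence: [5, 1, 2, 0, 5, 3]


Look up each index in the dictionary:
  5 -> 'bar'
  1 -> 'data'
  2 -> 'world'
  0 -> 'code'
  5 -> 'bar'
  3 -> 'slow'

Decoded: "bar data world code bar slow"


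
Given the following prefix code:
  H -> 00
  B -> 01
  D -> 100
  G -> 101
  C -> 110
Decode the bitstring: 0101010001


Decoding step by step:
Bits 01 -> B
Bits 01 -> B
Bits 01 -> B
Bits 00 -> H
Bits 01 -> B


Decoded message: BBBHB


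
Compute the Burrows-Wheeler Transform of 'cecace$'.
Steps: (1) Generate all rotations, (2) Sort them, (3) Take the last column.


Rotations (sorted):
  0: $cecace -> last char: e
  1: ace$cec -> last char: c
  2: cace$ce -> last char: e
  3: ce$ceca -> last char: a
  4: cecace$ -> last char: $
  5: e$cecac -> last char: c
  6: ecace$c -> last char: c


BWT = ecea$cc


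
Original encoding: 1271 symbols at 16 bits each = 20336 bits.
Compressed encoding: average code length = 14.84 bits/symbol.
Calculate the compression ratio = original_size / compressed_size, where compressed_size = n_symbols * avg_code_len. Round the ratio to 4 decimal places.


original_size = n_symbols * orig_bits = 1271 * 16 = 20336 bits
compressed_size = n_symbols * avg_code_len = 1271 * 14.84 = 18861.64 bits
ratio = original_size / compressed_size = 20336 / 18861.64 = 1.0782

Compression ratio = 1.0782


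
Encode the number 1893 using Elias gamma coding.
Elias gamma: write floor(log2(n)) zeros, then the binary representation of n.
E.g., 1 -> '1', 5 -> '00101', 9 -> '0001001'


num_bits = floor(log2(1893)) + 1 = 11
leading_zeros = num_bits - 1 = 10
binary(1893) = 11101100101

Elias gamma(1893) = '0000000000' + '11101100101' = 000000000011101100101 (21 bits)


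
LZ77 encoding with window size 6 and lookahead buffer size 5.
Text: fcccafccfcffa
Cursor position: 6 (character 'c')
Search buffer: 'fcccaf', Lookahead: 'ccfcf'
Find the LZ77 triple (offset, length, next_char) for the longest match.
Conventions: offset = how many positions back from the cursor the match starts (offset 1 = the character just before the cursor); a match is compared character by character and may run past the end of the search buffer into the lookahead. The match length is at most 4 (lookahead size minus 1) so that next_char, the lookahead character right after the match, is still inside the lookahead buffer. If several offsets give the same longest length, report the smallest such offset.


Try each offset into the search buffer:
  offset=1 (pos 5, char 'f'): match length 0
  offset=2 (pos 4, char 'a'): match length 0
  offset=3 (pos 3, char 'c'): match length 1
  offset=4 (pos 2, char 'c'): match length 2
  offset=5 (pos 1, char 'c'): match length 2
  offset=6 (pos 0, char 'f'): match length 0
Longest match has length 2, found at offsets 4, 5; take the smallest, offset 4.
next_char = character at position 6 + 2 = 8 -> 'f'

Best match: offset=4, length=2 (matching 'cc' starting at position 2)
LZ77 triple: (4, 2, 'f')


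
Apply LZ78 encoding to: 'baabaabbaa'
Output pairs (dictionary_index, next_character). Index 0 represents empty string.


LZ78 encoding steps:
Dictionary: {0: ''}
Step 1: w='' (idx 0), next='b' -> output (0, 'b'), add 'b' as idx 1
Step 2: w='' (idx 0), next='a' -> output (0, 'a'), add 'a' as idx 2
Step 3: w='a' (idx 2), next='b' -> output (2, 'b'), add 'ab' as idx 3
Step 4: w='a' (idx 2), next='a' -> output (2, 'a'), add 'aa' as idx 4
Step 5: w='b' (idx 1), next='b' -> output (1, 'b'), add 'bb' as idx 5
Step 6: w='aa' (idx 4), end of input -> output (4, '')


Encoded: [(0, 'b'), (0, 'a'), (2, 'b'), (2, 'a'), (1, 'b'), (4, '')]


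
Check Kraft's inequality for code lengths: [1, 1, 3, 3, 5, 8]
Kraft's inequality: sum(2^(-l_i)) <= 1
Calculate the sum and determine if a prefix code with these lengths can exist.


Sum = 2^(-1) + 2^(-1) + 2^(-3) + 2^(-3) + 2^(-5) + 2^(-8)
    = 0.5 + 0.5 + 0.125 + 0.125 + 0.03125 + 0.00390625
    = 329/256 = 1.28515625
Since 1.28515625 > 1, Kraft's inequality is NOT satisfied.
A prefix code with these lengths CANNOT exist.

Kraft sum = 1.28515625. Not satisfied.


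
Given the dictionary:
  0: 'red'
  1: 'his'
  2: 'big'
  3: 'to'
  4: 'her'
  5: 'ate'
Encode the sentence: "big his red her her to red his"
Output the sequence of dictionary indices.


Look up each word in the dictionary:
  'big' -> 2
  'his' -> 1
  'red' -> 0
  'her' -> 4
  'her' -> 4
  'to' -> 3
  'red' -> 0
  'his' -> 1

Encoded: [2, 1, 0, 4, 4, 3, 0, 1]


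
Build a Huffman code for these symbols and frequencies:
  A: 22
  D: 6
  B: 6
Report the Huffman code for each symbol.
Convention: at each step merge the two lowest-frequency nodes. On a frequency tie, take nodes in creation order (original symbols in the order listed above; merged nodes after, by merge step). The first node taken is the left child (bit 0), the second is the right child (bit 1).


Huffman tree construction:
Step 1: Merge D(6) + B(6) = 12
Step 2: Merge (D+B)(12) + A(22) = 34
Read each symbol's code off the tree from the root (left child = 0, right child = 1).

Codes:
  A: 1 (length 1)
  D: 00 (length 2)
  B: 01 (length 2)
Average code length: 46/34 = 1.3529 bits/symbol


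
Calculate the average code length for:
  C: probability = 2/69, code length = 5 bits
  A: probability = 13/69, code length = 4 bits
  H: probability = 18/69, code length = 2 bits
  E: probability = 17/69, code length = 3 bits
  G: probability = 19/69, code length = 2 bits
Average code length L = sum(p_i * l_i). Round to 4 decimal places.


Weighted contributions p_i * l_i:
  C: (2/69) * 5 = 10/69
  A: (13/69) * 4 = 52/69
  H: (18/69) * 2 = 36/69
  E: (17/69) * 3 = 51/69
  G: (19/69) * 2 = 38/69
Sum = (10 + 52 + 36 + 51 + 38)/69 = 187/69

L = 187/69 = 2.7101 bits/symbol


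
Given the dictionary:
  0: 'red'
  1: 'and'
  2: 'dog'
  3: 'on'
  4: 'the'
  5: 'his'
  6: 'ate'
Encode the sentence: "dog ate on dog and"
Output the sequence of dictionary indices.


Look up each word in the dictionary:
  'dog' -> 2
  'ate' -> 6
  'on' -> 3
  'dog' -> 2
  'and' -> 1

Encoded: [2, 6, 3, 2, 1]


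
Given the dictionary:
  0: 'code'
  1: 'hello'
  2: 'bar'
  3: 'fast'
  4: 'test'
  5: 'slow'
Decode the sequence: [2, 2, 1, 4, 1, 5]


Look up each index in the dictionary:
  2 -> 'bar'
  2 -> 'bar'
  1 -> 'hello'
  4 -> 'test'
  1 -> 'hello'
  5 -> 'slow'

Decoded: "bar bar hello test hello slow"


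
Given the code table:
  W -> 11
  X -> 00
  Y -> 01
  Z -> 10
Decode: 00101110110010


Decoding:
00 -> X
10 -> Z
11 -> W
10 -> Z
11 -> W
00 -> X
10 -> Z


Result: XZWZWXZ


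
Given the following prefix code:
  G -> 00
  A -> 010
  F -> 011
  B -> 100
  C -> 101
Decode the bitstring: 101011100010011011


Decoding step by step:
Bits 101 -> C
Bits 011 -> F
Bits 100 -> B
Bits 010 -> A
Bits 011 -> F
Bits 011 -> F


Decoded message: CFBAFF


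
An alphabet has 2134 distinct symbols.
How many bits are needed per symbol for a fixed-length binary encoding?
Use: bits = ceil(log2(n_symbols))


log2(2134) = 11.0593
Bracket: 2^11 = 2048 < 2134 <= 2^12 = 4096
So ceil(log2(2134)) = 12

bits = ceil(log2(2134)) = ceil(11.0593) = 12 bits


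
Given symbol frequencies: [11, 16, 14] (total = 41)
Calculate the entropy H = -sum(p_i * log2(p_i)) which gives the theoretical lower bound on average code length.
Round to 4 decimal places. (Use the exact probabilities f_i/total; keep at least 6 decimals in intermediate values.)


Per-symbol terms -p_i * log2(p_i) with p_i = f_i/41:
  p = 11/41 = 0.268293: log2(p) = -1.898120, -p*log2(p) = 0.509252
  p = 16/41 = 0.390244: log2(p) = -1.357552, -p*log2(p) = 0.529776
  p = 14/41 = 0.341463: log2(p) = -1.550197, -p*log2(p) = 0.529336
H = 0.509252 + 0.529776 + 0.529336 = 1.568364

H = 1.5684 bits/symbol


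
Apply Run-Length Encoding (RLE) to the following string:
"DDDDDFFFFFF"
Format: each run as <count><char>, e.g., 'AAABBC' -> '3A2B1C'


Scanning runs left to right:
  i=0: run of 'D' x 5 -> '5D'
  i=5: run of 'F' x 6 -> '6F'

RLE = 5D6F


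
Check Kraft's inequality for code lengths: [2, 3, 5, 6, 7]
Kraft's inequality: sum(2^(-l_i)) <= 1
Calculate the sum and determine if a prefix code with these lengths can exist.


Sum = 2^(-2) + 2^(-3) + 2^(-5) + 2^(-6) + 2^(-7)
    = 0.25 + 0.125 + 0.03125 + 0.015625 + 0.0078125
    = 55/128 = 0.4296875
Since 0.4296875 <= 1, Kraft's inequality IS satisfied.
A prefix code with these lengths CAN exist.

Kraft sum = 0.4296875. Satisfied.


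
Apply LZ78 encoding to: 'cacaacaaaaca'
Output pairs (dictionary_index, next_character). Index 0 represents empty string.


LZ78 encoding steps:
Dictionary: {0: ''}
Step 1: w='' (idx 0), next='c' -> output (0, 'c'), add 'c' as idx 1
Step 2: w='' (idx 0), next='a' -> output (0, 'a'), add 'a' as idx 2
Step 3: w='c' (idx 1), next='a' -> output (1, 'a'), add 'ca' as idx 3
Step 4: w='a' (idx 2), next='c' -> output (2, 'c'), add 'ac' as idx 4
Step 5: w='a' (idx 2), next='a' -> output (2, 'a'), add 'aa' as idx 5
Step 6: w='aa' (idx 5), next='c' -> output (5, 'c'), add 'aac' as idx 6
Step 7: w='a' (idx 2), end of input -> output (2, '')


Encoded: [(0, 'c'), (0, 'a'), (1, 'a'), (2, 'c'), (2, 'a'), (5, 'c'), (2, '')]


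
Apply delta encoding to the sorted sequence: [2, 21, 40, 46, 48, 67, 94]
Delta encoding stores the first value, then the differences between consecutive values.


First value: 2
Deltas:
  21 - 2 = 19
  40 - 21 = 19
  46 - 40 = 6
  48 - 46 = 2
  67 - 48 = 19
  94 - 67 = 27


Delta encoded: [2, 19, 19, 6, 2, 19, 27]


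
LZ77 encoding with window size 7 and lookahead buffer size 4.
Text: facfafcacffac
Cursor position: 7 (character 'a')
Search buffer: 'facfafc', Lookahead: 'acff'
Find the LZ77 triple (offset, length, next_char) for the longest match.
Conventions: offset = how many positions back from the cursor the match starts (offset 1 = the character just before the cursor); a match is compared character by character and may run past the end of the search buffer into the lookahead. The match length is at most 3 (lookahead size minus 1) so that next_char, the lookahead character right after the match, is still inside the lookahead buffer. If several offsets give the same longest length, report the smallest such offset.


Try each offset into the search buffer:
  offset=1 (pos 6, char 'c'): match length 0
  offset=2 (pos 5, char 'f'): match length 0
  offset=3 (pos 4, char 'a'): match length 1
  offset=4 (pos 3, char 'f'): match length 0
  offset=5 (pos 2, char 'c'): match length 0
  offset=6 (pos 1, char 'a'): match length 3
  offset=7 (pos 0, char 'f'): match length 0
Longest match has length 3 at offset 6.
next_char = character at position 7 + 3 = 10 -> 'f'

Best match: offset=6, length=3 (matching 'acf' starting at position 1)
LZ77 triple: (6, 3, 'f')


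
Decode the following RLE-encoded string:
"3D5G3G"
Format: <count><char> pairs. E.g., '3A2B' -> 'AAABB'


Expanding each <count><char> pair:
  3D -> 'DDD'
  5G -> 'GGGGG'
  3G -> 'GGG'

Decoded = DDDGGGGGGGG


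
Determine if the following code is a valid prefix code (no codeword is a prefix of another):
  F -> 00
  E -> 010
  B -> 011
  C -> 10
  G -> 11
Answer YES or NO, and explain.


Checking each pair (does one codeword prefix another?):
  F='00' vs E='010': no prefix
  F='00' vs B='011': no prefix
  F='00' vs C='10': no prefix
  F='00' vs G='11': no prefix
  E='010' vs F='00': no prefix
  E='010' vs B='011': no prefix
  E='010' vs C='10': no prefix
  E='010' vs G='11': no prefix
  B='011' vs F='00': no prefix
  B='011' vs E='010': no prefix
  B='011' vs C='10': no prefix
  B='011' vs G='11': no prefix
  C='10' vs F='00': no prefix
  C='10' vs E='010': no prefix
  C='10' vs B='011': no prefix
  C='10' vs G='11': no prefix
  G='11' vs F='00': no prefix
  G='11' vs E='010': no prefix
  G='11' vs B='011': no prefix
  G='11' vs C='10': no prefix
No violation found over all pairs.

YES -- this is a valid prefix code. No codeword is a prefix of any other codeword.


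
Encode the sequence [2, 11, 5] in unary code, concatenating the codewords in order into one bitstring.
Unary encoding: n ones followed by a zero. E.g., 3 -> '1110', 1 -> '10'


Encode each number as n ones followed by a terminating 0:
  2 -> 110 (3 bits)
  11 -> 111111111110 (12 bits)
  5 -> 111110 (6 bits)
Total length = 3 + 12 + 6 = 21 bits.

Unary([2, 11, 5]) = 110111111111110111110 (21 bits)


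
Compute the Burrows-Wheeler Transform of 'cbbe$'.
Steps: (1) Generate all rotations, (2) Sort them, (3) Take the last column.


Rotations (sorted):
  0: $cbbe -> last char: e
  1: bbe$c -> last char: c
  2: be$cb -> last char: b
  3: cbbe$ -> last char: $
  4: e$cbb -> last char: b


BWT = ecb$b


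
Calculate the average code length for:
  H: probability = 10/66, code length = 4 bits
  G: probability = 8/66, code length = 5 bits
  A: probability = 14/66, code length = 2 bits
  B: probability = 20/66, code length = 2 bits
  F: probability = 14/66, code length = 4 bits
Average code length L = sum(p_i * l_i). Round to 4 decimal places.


Weighted contributions p_i * l_i:
  H: (10/66) * 4 = 40/66
  G: (8/66) * 5 = 40/66
  A: (14/66) * 2 = 28/66
  B: (20/66) * 2 = 40/66
  F: (14/66) * 4 = 56/66
Sum = (40 + 40 + 28 + 40 + 56)/66 = 204/66

L = 204/66 = 3.0909 bits/symbol


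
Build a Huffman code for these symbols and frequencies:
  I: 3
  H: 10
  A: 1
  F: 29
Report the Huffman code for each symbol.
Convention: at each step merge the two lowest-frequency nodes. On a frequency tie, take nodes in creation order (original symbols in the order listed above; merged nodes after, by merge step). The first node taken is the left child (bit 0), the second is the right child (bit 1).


Huffman tree construction:
Step 1: Merge A(1) + I(3) = 4
Step 2: Merge (A+I)(4) + H(10) = 14
Step 3: Merge ((A+I)+H)(14) + F(29) = 43
Read each symbol's code off the tree from the root (left child = 0, right child = 1).

Codes:
  I: 001 (length 3)
  H: 01 (length 2)
  A: 000 (length 3)
  F: 1 (length 1)
Average code length: 61/43 = 1.4186 bits/symbol


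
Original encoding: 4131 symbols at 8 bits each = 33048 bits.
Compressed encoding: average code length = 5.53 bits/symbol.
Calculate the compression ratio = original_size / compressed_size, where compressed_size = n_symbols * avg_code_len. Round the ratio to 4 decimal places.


original_size = n_symbols * orig_bits = 4131 * 8 = 33048 bits
compressed_size = n_symbols * avg_code_len = 4131 * 5.53 = 22844.43 bits
ratio = original_size / compressed_size = 33048 / 22844.43 = 1.4467

Compression ratio = 1.4467


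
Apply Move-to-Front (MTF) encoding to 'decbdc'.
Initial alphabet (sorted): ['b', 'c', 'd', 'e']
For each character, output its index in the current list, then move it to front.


MTF encoding:
'd': index 2 in ['b', 'c', 'd', 'e'] -> ['d', 'b', 'c', 'e']
'e': index 3 in ['d', 'b', 'c', 'e'] -> ['e', 'd', 'b', 'c']
'c': index 3 in ['e', 'd', 'b', 'c'] -> ['c', 'e', 'd', 'b']
'b': index 3 in ['c', 'e', 'd', 'b'] -> ['b', 'c', 'e', 'd']
'd': index 3 in ['b', 'c', 'e', 'd'] -> ['d', 'b', 'c', 'e']
'c': index 2 in ['d', 'b', 'c', 'e'] -> ['c', 'd', 'b', 'e']


Output: [2, 3, 3, 3, 3, 2]


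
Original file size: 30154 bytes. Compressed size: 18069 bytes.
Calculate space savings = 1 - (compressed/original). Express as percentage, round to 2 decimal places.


ratio = compressed/original = 18069/30154 = 0.599224
savings = 1 - ratio = 1 - 0.599224 = 0.400776
as a percentage: 0.400776 * 100 = 40.08%

Space savings = 1 - 18069/30154 = 40.08%
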